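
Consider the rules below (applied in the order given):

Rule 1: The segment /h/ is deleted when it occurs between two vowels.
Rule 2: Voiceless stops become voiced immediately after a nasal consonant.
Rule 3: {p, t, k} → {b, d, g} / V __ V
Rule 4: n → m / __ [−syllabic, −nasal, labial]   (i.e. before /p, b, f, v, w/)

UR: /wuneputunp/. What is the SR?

wunebudumb

Rule 1 (intervocalic h-deletion): no segment meets the environment; /wuneputunp/ is unchanged.
Rule 2 (post-nasal voicing): /p/ is a voiceless stop immediately after the nasal /n/, so it voices to [b]. /wuneputunp/ → wuneputunb.
Rule 3 (intervocalic voicing): /p/ is a voiceless stop between vowels /e/ and /u/, so it voices to [b]. /t/ is a voiceless stop between vowels /u/ and /u/, so it voices to [d]. /wuneputunb/ → wunebudunb.
Rule 4 (nasal place assimilation): /n/ precedes the labial consonant /b/, so it assimilates in place to [m]. /wunebudunb/ → wunebudumb.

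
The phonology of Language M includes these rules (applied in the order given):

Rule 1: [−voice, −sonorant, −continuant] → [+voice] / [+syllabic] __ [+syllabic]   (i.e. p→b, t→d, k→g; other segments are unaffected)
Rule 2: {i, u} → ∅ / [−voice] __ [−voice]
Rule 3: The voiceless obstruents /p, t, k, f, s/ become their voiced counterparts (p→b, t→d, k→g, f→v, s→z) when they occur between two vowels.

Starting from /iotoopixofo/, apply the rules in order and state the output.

iodoobixovo

Rule 1 (intervocalic voicing): /t/ is a voiceless stop between vowels /o/ and /o/, so it voices to [d]. /p/ is a voiceless stop between vowels /o/ and /i/, so it voices to [b]. /iotoopixofo/ → iodoobixofo.
Rule 2 (high vowel syncope): no segment meets the environment; /iodoobixofo/ is unchanged.
Rule 3 (intervocalic voicing): /f/ is a voiceless obstruent between vowels /o/ and /o/, so it voices to [v]. /iodoobixofo/ → iodoobixovo.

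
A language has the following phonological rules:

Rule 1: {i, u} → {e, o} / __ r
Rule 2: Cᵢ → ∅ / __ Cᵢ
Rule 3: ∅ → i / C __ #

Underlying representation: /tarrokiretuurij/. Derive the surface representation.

tarokeretuoriji

Rule 1 (pre-rhotic lowering): /i/ is a high vowel immediately before /r/, so it lowers to [e]. /u/ is a high vowel immediately before /r/, so it lowers to [o]. /tarrokiretuurij/ → tarrokeretuorij.
Rule 2 (degemination): /rr/ is a geminate; the first /r/ deletes. /tarrokeretuorij/ → tarokeretuorij.
Rule 3 (final i-epenthesis): the form ends in the consonant /j/, so [i] is inserted word-finally. /tarokeretuorij/ → tarokeretuoriji.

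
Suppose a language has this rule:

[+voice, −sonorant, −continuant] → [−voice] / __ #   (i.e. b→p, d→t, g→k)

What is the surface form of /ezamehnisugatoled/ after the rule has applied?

ezamehnisugatolet

Scanning /ezamehnisugatoled/: /g/ at position 11 is not in the conditioning environment; /d/ is a voiced stop in word-final position, so it devoices to [t].
Result: [ezamehnisugatolet].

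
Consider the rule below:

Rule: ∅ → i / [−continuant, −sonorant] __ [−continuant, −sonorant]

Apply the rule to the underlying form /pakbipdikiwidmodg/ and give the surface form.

pakibipidikiwidmodig

/k/ and /b/ form a stop–stop cluster, so [i] is inserted between them.
/p/ and /d/ form a stop–stop cluster, so [i] is inserted between them.
/d/ and /g/ form a stop–stop cluster, so [i] is inserted between them.
Surface form: [pakibipidikiwidmodig].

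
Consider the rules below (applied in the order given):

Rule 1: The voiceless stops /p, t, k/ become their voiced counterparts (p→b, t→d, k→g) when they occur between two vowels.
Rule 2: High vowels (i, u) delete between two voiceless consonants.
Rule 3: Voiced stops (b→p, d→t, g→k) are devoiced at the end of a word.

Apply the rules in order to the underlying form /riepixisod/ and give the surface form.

Rule 1 (intervocalic voicing): /p/ is a voiceless stop between vowels /e/ and /i/, so it voices to [b]. /riepixisod/ → riebixisod.
Rule 2 (high vowel syncope): /i/ is a high vowel flanked by voiceless consonants /x/ and /s/, so it deletes. /riebixisod/ → riebixsod.
Rule 3 (final devoicing): /d/ is a voiced stop in word-final position, so it devoices to [t]. /riebixsod/ → riebixsot.

riebixsot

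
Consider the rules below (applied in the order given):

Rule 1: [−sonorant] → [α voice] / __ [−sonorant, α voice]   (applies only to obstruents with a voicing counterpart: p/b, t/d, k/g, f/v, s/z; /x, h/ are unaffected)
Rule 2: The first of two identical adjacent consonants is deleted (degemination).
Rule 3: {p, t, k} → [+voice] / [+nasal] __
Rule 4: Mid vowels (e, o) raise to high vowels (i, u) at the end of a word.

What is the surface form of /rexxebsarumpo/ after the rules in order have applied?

rexepsarumbu

Rule 1 (regressive voicing assimilation): /b/ precedes the voiceless obstruent /s/, so it devoices to [p] by assimilation. /rexxebsarumpo/ → rexxepsarumpo.
Rule 2 (degemination): /xx/ is a geminate; the first /x/ deletes. /rexxepsarumpo/ → rexepsarumpo.
Rule 3 (post-nasal voicing): /p/ is a voiceless stop immediately after the nasal /m/, so it voices to [b]. /rexepsarumpo/ → rexepsarumbo.
Rule 4 (final vowel raising): /o/ is a mid vowel in word-final position, so it raises to [u]. /rexepsarumbo/ → rexepsarumbu.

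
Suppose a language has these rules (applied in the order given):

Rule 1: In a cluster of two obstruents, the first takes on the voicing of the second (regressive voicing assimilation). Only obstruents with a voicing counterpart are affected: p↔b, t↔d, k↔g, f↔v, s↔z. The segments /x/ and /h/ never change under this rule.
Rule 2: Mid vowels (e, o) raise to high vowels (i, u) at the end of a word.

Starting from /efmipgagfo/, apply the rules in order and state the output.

efmibgakfu

Rule 1 (regressive voicing assimilation): /p/ precedes the voiced obstruent /g/, so it voices to [b] by assimilation. /g/ precedes the voiceless obstruent /f/, so it devoices to [k] by assimilation. /efmipgagfo/ → efmibgakfo.
Rule 2 (final vowel raising): /o/ is a mid vowel in word-final position, so it raises to [u]. /efmibgakfo/ → efmibgakfu.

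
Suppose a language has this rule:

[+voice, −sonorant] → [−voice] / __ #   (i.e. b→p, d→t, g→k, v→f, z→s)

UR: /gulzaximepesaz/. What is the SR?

/z/ is a voiced obstruent in word-final position, so it devoices to [s].
Surface form: [gulzaximepesas].

gulzaximepesas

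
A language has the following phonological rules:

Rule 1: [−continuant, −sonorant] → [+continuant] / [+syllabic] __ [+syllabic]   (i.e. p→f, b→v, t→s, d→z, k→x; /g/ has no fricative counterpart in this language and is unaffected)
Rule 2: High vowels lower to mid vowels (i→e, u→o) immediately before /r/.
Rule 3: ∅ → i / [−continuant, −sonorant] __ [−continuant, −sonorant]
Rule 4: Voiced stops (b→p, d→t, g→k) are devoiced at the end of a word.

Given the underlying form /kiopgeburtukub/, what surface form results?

Rule 1 (intervocalic spirantization): /b/ is a stop between vowels /e/ and /u/, so it spirantizes to the fricative [v]. /k/ is a stop between vowels /u/ and /u/, so it spirantizes to the fricative [x]. /kiopgeburtukub/ → kiopgevurtuxub.
Rule 2 (pre-rhotic lowering): /u/ is a high vowel immediately before /r/, so it lowers to [o]. /kiopgevurtuxub/ → kiopgevortuxub.
Rule 3 (stop-cluster i-epenthesis): /p/ and /g/ form a stop–stop cluster, so [i] is inserted between them. /kiopgevortuxub/ → kiopigevortuxub.
Rule 4 (final devoicing): /b/ is a voiced stop in word-final position, so it devoices to [p]. /kiopigevortuxub/ → kiopigevortuxup.

kiopigevortuxup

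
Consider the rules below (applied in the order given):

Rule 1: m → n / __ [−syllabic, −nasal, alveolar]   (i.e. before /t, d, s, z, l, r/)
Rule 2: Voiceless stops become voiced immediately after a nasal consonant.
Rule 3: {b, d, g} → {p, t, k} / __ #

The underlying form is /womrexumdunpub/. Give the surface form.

Rule 1 (nasal place assimilation): /m/ precedes the alveolar consonant /r/, so it assimilates in place to [n]. /m/ precedes the alveolar consonant /d/, so it assimilates in place to [n]. /womrexumdunpub/ → wonrexundunpub.
Rule 2 (post-nasal voicing): /p/ is a voiceless stop immediately after the nasal /n/, so it voices to [b]. /wonrexundunpub/ → wonrexundunbub.
Rule 3 (final devoicing): /b/ is a voiced stop in word-final position, so it devoices to [p]. /wonrexundunbub/ → wonrexundunbup.

wonrexundunbup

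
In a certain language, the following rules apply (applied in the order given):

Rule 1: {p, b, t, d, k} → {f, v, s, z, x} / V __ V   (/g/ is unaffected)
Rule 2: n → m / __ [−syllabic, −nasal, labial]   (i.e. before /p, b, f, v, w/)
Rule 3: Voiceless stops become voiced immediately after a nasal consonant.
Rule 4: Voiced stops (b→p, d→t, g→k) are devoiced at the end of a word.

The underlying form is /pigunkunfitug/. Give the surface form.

Rule 1 (intervocalic spirantization): /t/ is a stop between vowels /i/ and /u/, so it spirantizes to the fricative [s]. /pigunkunfitug/ → pigunkunfisug.
Rule 2 (nasal place assimilation): /n/ precedes the labial consonant /f/, so it assimilates in place to [m]. /pigunkunfisug/ → pigunkumfisug.
Rule 3 (post-nasal voicing): /k/ is a voiceless stop immediately after the nasal /n/, so it voices to [g]. /pigunkumfisug/ → pigungumfisug.
Rule 4 (final devoicing): /g/ is a voiced stop in word-final position, so it devoices to [k]. /pigungumfisug/ → pigungumfisuk.

pigungumfisuk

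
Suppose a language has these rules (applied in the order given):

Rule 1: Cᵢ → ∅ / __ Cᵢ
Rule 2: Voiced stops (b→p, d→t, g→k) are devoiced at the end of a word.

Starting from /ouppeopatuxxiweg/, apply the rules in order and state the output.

oupeopatuxiwek

Rule 1 (degemination): /pp/ is a geminate; the first /p/ deletes. /xx/ is a geminate; the first /x/ deletes. /ouppeopatuxxiweg/ → oupeopatuxiweg.
Rule 2 (final devoicing): /g/ is a voiced stop in word-final position, so it devoices to [k]. /oupeopatuxiweg/ → oupeopatuxiwek.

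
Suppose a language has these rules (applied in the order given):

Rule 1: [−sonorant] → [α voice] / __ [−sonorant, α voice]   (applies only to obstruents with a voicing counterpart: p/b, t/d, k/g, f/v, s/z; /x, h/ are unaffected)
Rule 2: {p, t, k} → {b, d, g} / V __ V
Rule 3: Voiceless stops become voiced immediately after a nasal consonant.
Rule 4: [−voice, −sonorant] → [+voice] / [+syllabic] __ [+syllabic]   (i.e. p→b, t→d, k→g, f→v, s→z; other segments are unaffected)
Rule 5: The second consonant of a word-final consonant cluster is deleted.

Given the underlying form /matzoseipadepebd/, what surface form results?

Rule 1 (regressive voicing assimilation): /t/ precedes the voiced obstruent /z/, so it voices to [d] by assimilation. /matzoseipadepebd/ → madzoseipadepebd.
Rule 2 (intervocalic voicing): /p/ is a voiceless stop between vowels /i/ and /a/, so it voices to [b]. /p/ is a voiceless stop between vowels /e/ and /e/, so it voices to [b]. /madzoseipadepebd/ → madzoseibadebebd.
Rule 3 (post-nasal voicing): no segment meets the environment; /madzoseibadebebd/ is unchanged.
Rule 4 (intervocalic voicing): /s/ is a voiceless obstruent between vowels /o/ and /e/, so it voices to [z]. /madzoseibadebebd/ → madzozeibadebebd.
Rule 5 (final cluster simplification): /d/ is the second consonant of a word-final cluster /bd/, so it deletes. /madzozeibadebebd/ → madzozeibadebeb.

madzozeibadebeb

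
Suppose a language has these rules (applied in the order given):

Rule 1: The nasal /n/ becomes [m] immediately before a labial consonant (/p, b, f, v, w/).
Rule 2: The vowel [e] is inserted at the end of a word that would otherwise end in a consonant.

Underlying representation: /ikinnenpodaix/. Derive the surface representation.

Rule 1 (nasal place assimilation): /n/ precedes the labial consonant /p/, so it assimilates in place to [m]. /ikinnenpodaix/ → ikinnempodaix.
Rule 2 (final e-epenthesis): the form ends in the consonant /x/, so [e] is inserted word-finally. /ikinnempodaix/ → ikinnempodaixe.

ikinnempodaixe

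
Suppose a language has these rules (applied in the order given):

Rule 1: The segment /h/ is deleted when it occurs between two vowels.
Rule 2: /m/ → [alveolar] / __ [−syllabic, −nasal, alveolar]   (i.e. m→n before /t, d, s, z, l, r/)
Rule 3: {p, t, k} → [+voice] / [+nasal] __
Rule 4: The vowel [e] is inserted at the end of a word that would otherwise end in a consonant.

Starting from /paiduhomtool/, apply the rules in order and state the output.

paiduondoole

Rule 1 (intervocalic h-deletion): /h/ occurs between vowels /u/ and /o/, so it deletes. /paiduhomtool/ → paiduomtool.
Rule 2 (nasal place assimilation): /m/ precedes the alveolar consonant /t/, so it assimilates in place to [n]. /paiduomtool/ → paiduontool.
Rule 3 (post-nasal voicing): /t/ is a voiceless stop immediately after the nasal /n/, so it voices to [d]. /paiduontool/ → paiduondool.
Rule 4 (final e-epenthesis): the form ends in the consonant /l/, so [e] is inserted word-finally. /paiduondool/ → paiduondoole.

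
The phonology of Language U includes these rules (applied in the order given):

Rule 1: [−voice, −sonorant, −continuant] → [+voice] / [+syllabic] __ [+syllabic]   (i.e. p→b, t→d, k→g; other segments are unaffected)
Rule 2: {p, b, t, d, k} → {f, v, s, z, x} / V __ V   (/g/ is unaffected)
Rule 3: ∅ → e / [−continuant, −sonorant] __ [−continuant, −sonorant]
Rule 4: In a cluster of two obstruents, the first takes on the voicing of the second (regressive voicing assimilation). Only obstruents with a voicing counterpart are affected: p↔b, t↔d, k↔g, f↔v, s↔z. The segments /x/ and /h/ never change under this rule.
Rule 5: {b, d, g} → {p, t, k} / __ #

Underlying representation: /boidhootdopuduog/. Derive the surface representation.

boithootedovuzuok

Rule 1 (intervocalic voicing): /p/ is a voiceless stop between vowels /o/ and /u/, so it voices to [b]. /boidhootdopuduog/ → boidhootdobuduog.
Rule 2 (intervocalic spirantization): /b/ is a stop between vowels /o/ and /u/, so it spirantizes to the fricative [v]. /d/ is a stop between vowels /u/ and /u/, so it spirantizes to the fricative [z]. /boidhootdobuduog/ → boidhootdovuzuog.
Rule 3 (stop-cluster e-epenthesis): /t/ and /d/ form a stop–stop cluster, so [e] is inserted between them. /boidhootdovuzuog/ → boidhootedovuzuog.
Rule 4 (regressive voicing assimilation): /d/ precedes the voiceless obstruent /h/, so it devoices to [t] by assimilation. /boidhootedovuzuog/ → boithootedovuzuog.
Rule 5 (final devoicing): /g/ is a voiced stop in word-final position, so it devoices to [k]. /boithootedovuzuog/ → boithootedovuzuok.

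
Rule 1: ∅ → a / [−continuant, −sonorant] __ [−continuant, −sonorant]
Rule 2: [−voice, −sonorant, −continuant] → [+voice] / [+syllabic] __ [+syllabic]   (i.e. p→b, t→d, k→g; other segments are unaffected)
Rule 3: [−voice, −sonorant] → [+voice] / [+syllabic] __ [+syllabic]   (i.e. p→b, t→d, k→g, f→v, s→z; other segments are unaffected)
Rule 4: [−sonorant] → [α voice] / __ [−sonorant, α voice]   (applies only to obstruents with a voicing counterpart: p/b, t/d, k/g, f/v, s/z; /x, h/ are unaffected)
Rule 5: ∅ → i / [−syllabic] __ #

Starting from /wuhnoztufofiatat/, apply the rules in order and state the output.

wuhnostuvoviadati

Rule 1 (stop-cluster a-epenthesis): no segment meets the environment; /wuhnoztufofiatat/ is unchanged.
Rule 2 (intervocalic voicing): /t/ is a voiceless stop between vowels /a/ and /a/, so it voices to [d]. /wuhnoztufofiatat/ → wuhnoztufofiadat.
Rule 3 (intervocalic voicing): /f/ is a voiceless obstruent between vowels /u/ and /o/, so it voices to [v]. /f/ is a voiceless obstruent between vowels /o/ and /i/, so it voices to [v]. /wuhnoztufofiadat/ → wuhnoztuvoviadat.
Rule 4 (regressive voicing assimilation): /z/ precedes the voiceless obstruent /t/, so it devoices to [s] by assimilation. /wuhnoztuvoviadat/ → wuhnostuvoviadat.
Rule 5 (final i-epenthesis): the form ends in the consonant /t/, so [i] is inserted word-finally. /wuhnostuvoviadat/ → wuhnostuvoviadati.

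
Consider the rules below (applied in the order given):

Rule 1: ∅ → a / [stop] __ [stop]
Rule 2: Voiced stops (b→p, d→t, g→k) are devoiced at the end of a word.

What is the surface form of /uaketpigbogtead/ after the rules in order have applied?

Rule 1 (stop-cluster a-epenthesis): /t/ and /p/ form a stop–stop cluster, so [a] is inserted between them. /g/ and /b/ form a stop–stop cluster, so [a] is inserted between them. /g/ and /t/ form a stop–stop cluster, so [a] is inserted between them. /uaketpigbogtead/ → uaketapigabogatead.
Rule 2 (final devoicing): /d/ is a voiced stop in word-final position, so it devoices to [t]. /uaketapigabogatead/ → uaketapigabogateat.

uaketapigabogateat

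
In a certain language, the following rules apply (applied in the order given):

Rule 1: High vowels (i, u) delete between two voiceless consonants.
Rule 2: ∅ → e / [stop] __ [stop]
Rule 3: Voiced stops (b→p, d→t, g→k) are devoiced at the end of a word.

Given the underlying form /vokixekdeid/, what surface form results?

vokxekedeit

Rule 1 (high vowel syncope): /i/ is a high vowel flanked by voiceless consonants /k/ and /x/, so it deletes. /vokixekdeid/ → vokxekdeid.
Rule 2 (stop-cluster e-epenthesis): /k/ and /d/ form a stop–stop cluster, so [e] is inserted between them. /vokxekdeid/ → vokxekedeid.
Rule 3 (final devoicing): /d/ is a voiced stop in word-final position, so it devoices to [t]. /vokxekedeid/ → vokxekedeit.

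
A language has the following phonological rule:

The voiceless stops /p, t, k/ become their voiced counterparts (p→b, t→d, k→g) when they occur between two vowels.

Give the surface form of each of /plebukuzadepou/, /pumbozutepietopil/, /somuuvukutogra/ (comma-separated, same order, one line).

/plebukuzadepou/: /k/ is a voiceless stop between vowels /u/ and /u/, so it voices to [g]. /p/ is a voiceless stop between vowels /e/ and /o/, so it voices to [b]. → [plebuguzadebou].
/pumbozutepietopil/: /t/ is a voiceless stop between vowels /u/ and /e/, so it voices to [d]. /p/ is a voiceless stop between vowels /e/ and /i/, so it voices to [b]. /t/ is a voiceless stop between vowels /e/ and /o/, so it voices to [d]. /p/ is a voiceless stop between vowels /o/ and /i/, so it voices to [b]. → [pumbozudebiedobil].
/somuuvukutogra/: /k/ is a voiceless stop between vowels /u/ and /u/, so it voices to [g]. /t/ is a voiceless stop between vowels /u/ and /o/, so it voices to [d]. → [somuuvugudogra].

plebuguzadebou, pumbozudebiedobil, somuuvugudogra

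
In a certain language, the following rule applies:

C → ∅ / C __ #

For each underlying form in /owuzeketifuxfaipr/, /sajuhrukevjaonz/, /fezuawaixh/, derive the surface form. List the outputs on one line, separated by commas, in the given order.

/owuzeketifuxfaipr/: /r/ is the second consonant of a word-final cluster /pr/, so it deletes. → [owuzeketifuxfaip].
/sajuhrukevjaonz/: /z/ is the second consonant of a word-final cluster /nz/, so it deletes. → [sajuhrukevjaon].
/fezuawaixh/: /h/ is the second consonant of a word-final cluster /xh/, so it deletes. → [fezuawaix].

owuzeketifuxfaip, sajuhrukevjaon, fezuawaix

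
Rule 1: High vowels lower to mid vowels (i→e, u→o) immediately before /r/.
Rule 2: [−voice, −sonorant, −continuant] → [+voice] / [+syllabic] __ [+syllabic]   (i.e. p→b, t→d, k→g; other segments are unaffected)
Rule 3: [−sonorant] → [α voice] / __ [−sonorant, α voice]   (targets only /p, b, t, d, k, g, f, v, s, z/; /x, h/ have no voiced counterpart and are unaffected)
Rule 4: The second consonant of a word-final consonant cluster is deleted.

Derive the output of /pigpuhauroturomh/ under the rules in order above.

Rule 1 (pre-rhotic lowering): /u/ is a high vowel immediately before /r/, so it lowers to [o]. /u/ is a high vowel immediately before /r/, so it lowers to [o]. /pigpuhauroturomh/ → pigpuhaorotoromh.
Rule 2 (intervocalic voicing): /t/ is a voiceless stop between vowels /o/ and /o/, so it voices to [d]. /pigpuhaorotoromh/ → pigpuhaorodoromh.
Rule 3 (regressive voicing assimilation): /g/ precedes the voiceless obstruent /p/, so it devoices to [k] by assimilation. /pigpuhaorodoromh/ → pikpuhaorodoromh.
Rule 4 (final cluster simplification): /h/ is the second consonant of a word-final cluster /mh/, so it deletes. /pikpuhaorodoromh/ → pikpuhaorodorom.

pikpuhaorodorom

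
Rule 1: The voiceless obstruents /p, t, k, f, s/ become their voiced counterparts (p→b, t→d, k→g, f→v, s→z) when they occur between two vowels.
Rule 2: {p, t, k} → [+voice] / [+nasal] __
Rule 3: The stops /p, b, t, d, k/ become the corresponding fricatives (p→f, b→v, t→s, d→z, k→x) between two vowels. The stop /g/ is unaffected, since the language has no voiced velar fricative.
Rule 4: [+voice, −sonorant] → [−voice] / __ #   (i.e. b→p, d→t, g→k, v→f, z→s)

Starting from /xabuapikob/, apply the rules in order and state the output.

Rule 1 (intervocalic voicing): /p/ is a voiceless obstruent between vowels /a/ and /i/, so it voices to [b]. /k/ is a voiceless obstruent between vowels /i/ and /o/, so it voices to [g]. /xabuapikob/ → xabuabigob.
Rule 2 (post-nasal voicing): no segment meets the environment; /xabuabigob/ is unchanged.
Rule 3 (intervocalic spirantization): /b/ is a stop between vowels /a/ and /u/, so it spirantizes to the fricative [v]. /b/ is a stop between vowels /a/ and /i/, so it spirantizes to the fricative [v]. /xabuabigob/ → xavuavigob.
Rule 4 (final devoicing): /b/ is a voiced obstruent in word-final position, so it devoices to [p]. /xavuavigob/ → xavuavigop.

xavuavigop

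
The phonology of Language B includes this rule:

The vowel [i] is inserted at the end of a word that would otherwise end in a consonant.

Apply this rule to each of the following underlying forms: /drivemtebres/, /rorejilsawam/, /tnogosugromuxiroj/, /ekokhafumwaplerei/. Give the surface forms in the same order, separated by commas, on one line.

drivemtebresi, rorejilsawami, tnogosugromuxiroji, ekokhafumwaplerei

/drivemtebres/: the form ends in the consonant /s/, so [i] is inserted word-finally. → [drivemtebresi].
/rorejilsawam/: the form ends in the consonant /m/, so [i] is inserted word-finally. → [rorejilsawami].
/tnogosugromuxiroj/: the form ends in the consonant /j/, so [i] is inserted word-finally. → [tnogosugromuxiroji].
/ekokhafumwaplerei/: the rule's environment is not met; surfaces unchanged as [ekokhafumwaplerei].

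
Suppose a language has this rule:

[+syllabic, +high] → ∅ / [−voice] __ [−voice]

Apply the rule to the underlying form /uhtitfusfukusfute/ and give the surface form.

/i/ is a high vowel flanked by voiceless consonants /t/ and /t/, so it deletes.
/u/ is a high vowel flanked by voiceless consonants /f/ and /s/, so it deletes.
/u/ is a high vowel flanked by voiceless consonants /f/ and /k/, so it deletes.
/u/ is a high vowel flanked by voiceless consonants /k/ and /s/, so it deletes.
/u/ is a high vowel flanked by voiceless consonants /f/ and /t/, so it deletes.
The other instance of /u/ does not occur in the required environment and remains unchanged.
Surface form: [uhttfsfksfte].

uhttfsfksfte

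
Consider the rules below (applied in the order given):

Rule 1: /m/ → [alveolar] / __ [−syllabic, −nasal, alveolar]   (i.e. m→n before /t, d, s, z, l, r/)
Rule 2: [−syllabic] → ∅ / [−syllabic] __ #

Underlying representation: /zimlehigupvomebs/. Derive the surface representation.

zinlehigupvomeb

Rule 1 (nasal place assimilation): /m/ precedes the alveolar consonant /l/, so it assimilates in place to [n]. /zimlehigupvomebs/ → zinlehigupvomebs.
Rule 2 (final cluster simplification): /s/ is the second consonant of a word-final cluster /bs/, so it deletes. /zinlehigupvomebs/ → zinlehigupvomeb.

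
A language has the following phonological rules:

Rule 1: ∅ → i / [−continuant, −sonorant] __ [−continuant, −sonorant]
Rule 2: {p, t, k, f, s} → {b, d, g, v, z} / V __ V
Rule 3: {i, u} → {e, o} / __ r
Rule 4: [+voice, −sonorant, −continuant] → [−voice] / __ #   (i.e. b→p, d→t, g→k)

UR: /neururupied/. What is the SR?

neororubiet

Rule 1 (stop-cluster i-epenthesis): no segment meets the environment; /neururupied/ is unchanged.
Rule 2 (intervocalic voicing): /p/ is a voiceless obstruent between vowels /u/ and /i/, so it voices to [b]. /neururupied/ → neururubied.
Rule 3 (pre-rhotic lowering): /u/ is a high vowel immediately before /r/, so it lowers to [o]. /u/ is a high vowel immediately before /r/, so it lowers to [o]. /neururubied/ → neororubied.
Rule 4 (final devoicing): /d/ is a voiced stop in word-final position, so it devoices to [t]. /neororubied/ → neororubiet.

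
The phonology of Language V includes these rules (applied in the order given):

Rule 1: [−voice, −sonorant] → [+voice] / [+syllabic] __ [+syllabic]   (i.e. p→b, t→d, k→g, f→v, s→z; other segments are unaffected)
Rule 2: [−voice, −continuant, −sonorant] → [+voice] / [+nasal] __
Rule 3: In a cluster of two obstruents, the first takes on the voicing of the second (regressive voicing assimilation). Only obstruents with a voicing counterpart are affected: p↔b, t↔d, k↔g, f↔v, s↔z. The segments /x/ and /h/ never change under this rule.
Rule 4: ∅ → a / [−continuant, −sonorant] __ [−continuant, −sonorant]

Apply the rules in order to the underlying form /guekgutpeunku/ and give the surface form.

guegagutapeungu

Rule 1 (intervocalic voicing): no segment meets the environment; /guekgutpeunku/ is unchanged.
Rule 2 (post-nasal voicing): /k/ is a voiceless stop immediately after the nasal /n/, so it voices to [g]. /guekgutpeunku/ → guekgutpeungu.
Rule 3 (regressive voicing assimilation): /k/ precedes the voiced obstruent /g/, so it voices to [g] by assimilation. /guekgutpeungu/ → gueggutpeungu.
Rule 4 (stop-cluster a-epenthesis): /g/ and /g/ form a stop–stop cluster, so [a] is inserted between them. /t/ and /p/ form a stop–stop cluster, so [a] is inserted between them. /gueggutpeungu/ → guegagutapeungu.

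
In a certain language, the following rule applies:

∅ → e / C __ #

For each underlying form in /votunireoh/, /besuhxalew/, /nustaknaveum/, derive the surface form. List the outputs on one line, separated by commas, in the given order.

/votunireoh/: the form ends in the consonant /h/, so [e] is inserted word-finally. → [votunireohe].
/besuhxalew/: the form ends in the consonant /w/, so [e] is inserted word-finally. → [besuhxalewe].
/nustaknaveum/: the form ends in the consonant /m/, so [e] is inserted word-finally. → [nustaknaveume].

votunireohe, besuhxalewe, nustaknaveume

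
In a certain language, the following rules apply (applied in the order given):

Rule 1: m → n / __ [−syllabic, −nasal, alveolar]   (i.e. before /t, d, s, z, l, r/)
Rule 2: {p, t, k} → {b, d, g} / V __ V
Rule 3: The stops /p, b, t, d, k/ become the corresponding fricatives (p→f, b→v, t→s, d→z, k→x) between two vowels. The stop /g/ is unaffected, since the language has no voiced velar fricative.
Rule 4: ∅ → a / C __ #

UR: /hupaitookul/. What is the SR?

Rule 1 (nasal place assimilation): no segment meets the environment; /hupaitookul/ is unchanged.
Rule 2 (intervocalic voicing): /p/ is a voiceless stop between vowels /u/ and /a/, so it voices to [b]. /t/ is a voiceless stop between vowels /i/ and /o/, so it voices to [d]. /k/ is a voiceless stop between vowels /o/ and /u/, so it voices to [g]. /hupaitookul/ → hubaidoogul.
Rule 3 (intervocalic spirantization): /b/ is a stop between vowels /u/ and /a/, so it spirantizes to the fricative [v]. /d/ is a stop between vowels /i/ and /o/, so it spirantizes to the fricative [z]. /hubaidoogul/ → huvaizoogul.
Rule 4 (final a-epenthesis): the form ends in the consonant /l/, so [a] is inserted word-finally. /huvaizoogul/ → huvaizoogula.

huvaizoogula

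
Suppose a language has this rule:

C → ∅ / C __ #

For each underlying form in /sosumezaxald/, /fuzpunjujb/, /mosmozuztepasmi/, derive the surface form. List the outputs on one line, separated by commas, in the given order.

/sosumezaxald/: /d/ is the second consonant of a word-final cluster /ld/, so it deletes. → [sosumezaxal].
/fuzpunjujb/: /b/ is the second consonant of a word-final cluster /jb/, so it deletes. → [fuzpunjuj].
/mosmozuztepasmi/: the rule's environment is not met; surfaces unchanged as [mosmozuztepasmi].

sosumezaxal, fuzpunjuj, mosmozuztepasmi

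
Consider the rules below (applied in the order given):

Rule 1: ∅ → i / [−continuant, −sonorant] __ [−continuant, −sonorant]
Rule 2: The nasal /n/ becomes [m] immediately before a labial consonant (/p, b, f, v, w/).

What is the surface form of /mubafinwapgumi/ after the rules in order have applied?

mubafimwapigumi

Rule 1 (stop-cluster i-epenthesis): /p/ and /g/ form a stop–stop cluster, so [i] is inserted between them. /mubafinwapgumi/ → mubafinwapigumi.
Rule 2 (nasal place assimilation): /n/ precedes the labial consonant /w/, so it assimilates in place to [m]. /mubafinwapigumi/ → mubafimwapigumi.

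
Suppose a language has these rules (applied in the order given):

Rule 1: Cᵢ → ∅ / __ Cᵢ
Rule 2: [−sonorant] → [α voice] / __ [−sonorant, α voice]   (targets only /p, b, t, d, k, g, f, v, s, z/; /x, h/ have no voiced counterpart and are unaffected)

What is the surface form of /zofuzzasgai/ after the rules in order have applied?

Rule 1 (degemination): /zz/ is a geminate; the first /z/ deletes. /zofuzzasgai/ → zofuzasgai.
Rule 2 (regressive voicing assimilation): /s/ precedes the voiced obstruent /g/, so it voices to [z] by assimilation. /zofuzasgai/ → zofuzazgai.

zofuzazgai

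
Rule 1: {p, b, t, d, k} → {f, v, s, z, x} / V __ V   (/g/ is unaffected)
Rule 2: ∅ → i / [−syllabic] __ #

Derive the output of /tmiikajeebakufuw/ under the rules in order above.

Rule 1 (intervocalic spirantization): /k/ is a stop between vowels /i/ and /a/, so it spirantizes to the fricative [x]. /b/ is a stop between vowels /e/ and /a/, so it spirantizes to the fricative [v]. /k/ is a stop between vowels /a/ and /u/, so it spirantizes to the fricative [x]. /tmiikajeebakufuw/ → tmiixajeevaxufuw.
Rule 2 (final i-epenthesis): the form ends in the consonant /w/, so [i] is inserted word-finally. /tmiixajeevaxufuw/ → tmiixajeevaxufuwi.

tmiixajeevaxufuwi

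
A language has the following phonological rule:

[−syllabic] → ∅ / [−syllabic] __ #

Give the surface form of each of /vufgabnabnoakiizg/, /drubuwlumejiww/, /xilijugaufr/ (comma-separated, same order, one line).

vufgabnabnoakiiz, drubuwlumejiw, xilijugauf

/vufgabnabnoakiizg/: /g/ is the second consonant of a word-final cluster /zg/, so it deletes. → [vufgabnabnoakiiz].
/drubuwlumejiww/: /w/ is the second consonant of a word-final cluster /ww/, so it deletes. → [drubuwlumejiw].
/xilijugaufr/: /r/ is the second consonant of a word-final cluster /fr/, so it deletes. → [xilijugauf].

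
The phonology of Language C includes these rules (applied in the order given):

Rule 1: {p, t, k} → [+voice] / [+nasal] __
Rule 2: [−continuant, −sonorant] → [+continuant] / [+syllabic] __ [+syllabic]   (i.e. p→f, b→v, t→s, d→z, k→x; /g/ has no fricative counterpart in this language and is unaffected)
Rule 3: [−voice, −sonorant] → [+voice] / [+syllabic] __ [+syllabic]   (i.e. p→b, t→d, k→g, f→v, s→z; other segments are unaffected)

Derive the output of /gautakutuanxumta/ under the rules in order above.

gauzaxuzuanxumda

Rule 1 (post-nasal voicing): /t/ is a voiceless stop immediately after the nasal /m/, so it voices to [d]. /gautakutuanxumta/ → gautakutuanxumda.
Rule 2 (intervocalic spirantization): /t/ is a stop between vowels /u/ and /a/, so it spirantizes to the fricative [s]. /k/ is a stop between vowels /a/ and /u/, so it spirantizes to the fricative [x]. /t/ is a stop between vowels /u/ and /u/, so it spirantizes to the fricative [s]. /gautakutuanxumda/ → gausaxusuanxumda.
Rule 3 (intervocalic voicing): /s/ is a voiceless obstruent between vowels /u/ and /a/, so it voices to [z]. /s/ is a voiceless obstruent between vowels /u/ and /u/, so it voices to [z]. /gausaxusuanxumda/ → gauzaxuzuanxumda.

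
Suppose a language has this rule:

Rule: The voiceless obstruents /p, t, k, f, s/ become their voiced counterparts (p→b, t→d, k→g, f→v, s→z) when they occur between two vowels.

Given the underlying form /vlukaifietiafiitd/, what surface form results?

Scanning /vlukaifietiafiitd/: /k/ is a voiceless obstruent between vowels /u/ and /a/, so it voices to [g]; /f/ is a voiceless obstruent between vowels /i/ and /i/, so it voices to [v]; /t/ is a voiceless obstruent between vowels /e/ and /i/, so it voices to [d]; /f/ is a voiceless obstruent between vowels /a/ and /i/, so it voices to [v]; /t/ at position 16 is not in the conditioning environment.
Result: [vlugaiviediaviitd].

vlugaiviediaviitd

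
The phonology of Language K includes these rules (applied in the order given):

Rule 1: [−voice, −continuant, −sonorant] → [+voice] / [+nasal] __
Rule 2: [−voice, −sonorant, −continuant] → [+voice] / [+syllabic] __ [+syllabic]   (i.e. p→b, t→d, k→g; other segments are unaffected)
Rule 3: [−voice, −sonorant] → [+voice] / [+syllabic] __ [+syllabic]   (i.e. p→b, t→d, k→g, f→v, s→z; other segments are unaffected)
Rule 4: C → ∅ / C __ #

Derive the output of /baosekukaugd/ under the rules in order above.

Rule 1 (post-nasal voicing): no segment meets the environment; /baosekukaugd/ is unchanged.
Rule 2 (intervocalic voicing): /k/ is a voiceless stop between vowels /e/ and /u/, so it voices to [g]. /k/ is a voiceless stop between vowels /u/ and /a/, so it voices to [g]. /baosekukaugd/ → baosegugaugd.
Rule 3 (intervocalic voicing): /s/ is a voiceless obstruent between vowels /o/ and /e/, so it voices to [z]. /baosegugaugd/ → baozegugaugd.
Rule 4 (final cluster simplification): /d/ is the second consonant of a word-final cluster /gd/, so it deletes. /baozegugaugd/ → baozegugaug.

baozegugaug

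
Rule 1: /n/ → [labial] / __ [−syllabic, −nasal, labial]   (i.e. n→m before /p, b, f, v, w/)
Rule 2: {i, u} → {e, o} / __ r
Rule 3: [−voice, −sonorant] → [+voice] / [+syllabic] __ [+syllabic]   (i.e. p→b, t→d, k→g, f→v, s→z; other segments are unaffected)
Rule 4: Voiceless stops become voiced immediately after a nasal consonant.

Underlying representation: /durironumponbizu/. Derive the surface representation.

doreronumbombizu

Rule 1 (nasal place assimilation): /n/ precedes the labial consonant /b/, so it assimilates in place to [m]. /durironumponbizu/ → durironumpombizu.
Rule 2 (pre-rhotic lowering): /u/ is a high vowel immediately before /r/, so it lowers to [o]. /i/ is a high vowel immediately before /r/, so it lowers to [e]. /durironumpombizu/ → doreronumpombizu.
Rule 3 (intervocalic voicing): no segment meets the environment; /doreronumpombizu/ is unchanged.
Rule 4 (post-nasal voicing): /p/ is a voiceless stop immediately after the nasal /m/, so it voices to [b]. /doreronumpombizu/ → doreronumbombizu.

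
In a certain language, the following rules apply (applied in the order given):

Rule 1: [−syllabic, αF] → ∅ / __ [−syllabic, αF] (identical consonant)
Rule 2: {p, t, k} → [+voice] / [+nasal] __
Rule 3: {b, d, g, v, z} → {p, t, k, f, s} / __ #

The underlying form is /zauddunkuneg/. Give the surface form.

zaudungunek

Rule 1 (degemination): /dd/ is a geminate; the first /d/ deletes. /zauddunkuneg/ → zaudunkuneg.
Rule 2 (post-nasal voicing): /k/ is a voiceless stop immediately after the nasal /n/, so it voices to [g]. /zaudunkuneg/ → zaudunguneg.
Rule 3 (final devoicing): /g/ is a voiced obstruent in word-final position, so it devoices to [k]. /zaudunguneg/ → zaudungunek.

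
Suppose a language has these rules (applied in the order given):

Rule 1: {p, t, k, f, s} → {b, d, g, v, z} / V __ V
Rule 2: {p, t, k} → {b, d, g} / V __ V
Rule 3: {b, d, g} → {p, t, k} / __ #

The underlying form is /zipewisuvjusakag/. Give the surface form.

zibewizuvjuzagak

Rule 1 (intervocalic voicing): /p/ is a voiceless obstruent between vowels /i/ and /e/, so it voices to [b]. /s/ is a voiceless obstruent between vowels /i/ and /u/, so it voices to [z]. /s/ is a voiceless obstruent between vowels /u/ and /a/, so it voices to [z]. /k/ is a voiceless obstruent between vowels /a/ and /a/, so it voices to [g]. /zipewisuvjusakag/ → zibewizuvjuzagag.
Rule 2 (intervocalic voicing): no segment meets the environment; /zibewizuvjuzagag/ is unchanged.
Rule 3 (final devoicing): /g/ is a voiced stop in word-final position, so it devoices to [k]. /zibewizuvjuzagag/ → zibewizuvjuzagak.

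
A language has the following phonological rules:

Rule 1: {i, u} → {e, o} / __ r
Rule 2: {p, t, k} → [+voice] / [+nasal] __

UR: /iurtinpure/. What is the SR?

iortinbore

Rule 1 (pre-rhotic lowering): /u/ is a high vowel immediately before /r/, so it lowers to [o]. /u/ is a high vowel immediately before /r/, so it lowers to [o]. /iurtinpure/ → iortinpore.
Rule 2 (post-nasal voicing): /p/ is a voiceless stop immediately after the nasal /n/, so it voices to [b]. /iortinpore/ → iortinbore.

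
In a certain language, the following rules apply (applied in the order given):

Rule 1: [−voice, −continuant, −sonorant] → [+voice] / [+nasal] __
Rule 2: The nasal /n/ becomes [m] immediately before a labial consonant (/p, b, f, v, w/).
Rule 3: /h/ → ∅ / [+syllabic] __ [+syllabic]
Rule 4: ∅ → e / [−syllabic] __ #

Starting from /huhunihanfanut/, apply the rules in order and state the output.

Rule 1 (post-nasal voicing): no segment meets the environment; /huhunihanfanut/ is unchanged.
Rule 2 (nasal place assimilation): /n/ precedes the labial consonant /f/, so it assimilates in place to [m]. /huhunihanfanut/ → huhunihamfanut.
Rule 3 (intervocalic h-deletion): /h/ occurs between vowels /u/ and /u/, so it deletes. /h/ occurs between vowels /i/ and /a/, so it deletes. /huhunihamfanut/ → huuniamfanut.
Rule 4 (final e-epenthesis): the form ends in the consonant /t/, so [e] is inserted word-finally. /huuniamfanut/ → huuniamfanute.

huuniamfanute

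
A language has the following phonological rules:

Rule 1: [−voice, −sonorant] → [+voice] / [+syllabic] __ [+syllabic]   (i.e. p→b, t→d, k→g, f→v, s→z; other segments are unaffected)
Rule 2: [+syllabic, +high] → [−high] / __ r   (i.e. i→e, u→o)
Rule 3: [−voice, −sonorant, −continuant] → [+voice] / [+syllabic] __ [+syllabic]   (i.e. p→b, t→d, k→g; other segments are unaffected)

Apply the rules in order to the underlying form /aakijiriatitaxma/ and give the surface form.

Rule 1 (intervocalic voicing): /k/ is a voiceless obstruent between vowels /a/ and /i/, so it voices to [g]. /t/ is a voiceless obstruent between vowels /a/ and /i/, so it voices to [d]. /t/ is a voiceless obstruent between vowels /i/ and /a/, so it voices to [d]. /aakijiriatitaxma/ → aagijiriadidaxma.
Rule 2 (pre-rhotic lowering): /i/ is a high vowel immediately before /r/, so it lowers to [e]. /aagijiriadidaxma/ → aagijeriadidaxma.
Rule 3 (intervocalic voicing): no segment meets the environment; /aagijeriadidaxma/ is unchanged.

aagijeriadidaxma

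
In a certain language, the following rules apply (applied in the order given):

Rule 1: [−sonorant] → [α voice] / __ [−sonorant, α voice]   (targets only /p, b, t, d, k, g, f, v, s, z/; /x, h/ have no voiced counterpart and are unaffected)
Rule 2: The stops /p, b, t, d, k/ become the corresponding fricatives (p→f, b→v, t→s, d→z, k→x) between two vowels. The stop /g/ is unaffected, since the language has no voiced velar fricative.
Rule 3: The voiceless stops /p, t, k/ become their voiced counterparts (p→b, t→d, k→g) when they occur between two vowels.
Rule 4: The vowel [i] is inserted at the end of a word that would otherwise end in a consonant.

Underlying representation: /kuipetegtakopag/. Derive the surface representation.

kuifesektaxofagi

Rule 1 (regressive voicing assimilation): /g/ precedes the voiceless obstruent /t/, so it devoices to [k] by assimilation. /kuipetegtakopag/ → kuipetektakopag.
Rule 2 (intervocalic spirantization): /p/ is a stop between vowels /i/ and /e/, so it spirantizes to the fricative [f]. /t/ is a stop between vowels /e/ and /e/, so it spirantizes to the fricative [s]. /k/ is a stop between vowels /a/ and /o/, so it spirantizes to the fricative [x]. /p/ is a stop between vowels /o/ and /a/, so it spirantizes to the fricative [f]. /kuipetektakopag/ → kuifesektaxofag.
Rule 3 (intervocalic voicing): no segment meets the environment; /kuifesektaxofag/ is unchanged.
Rule 4 (final i-epenthesis): the form ends in the consonant /g/, so [i] is inserted word-finally. /kuifesektaxofag/ → kuifesektaxofagi.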